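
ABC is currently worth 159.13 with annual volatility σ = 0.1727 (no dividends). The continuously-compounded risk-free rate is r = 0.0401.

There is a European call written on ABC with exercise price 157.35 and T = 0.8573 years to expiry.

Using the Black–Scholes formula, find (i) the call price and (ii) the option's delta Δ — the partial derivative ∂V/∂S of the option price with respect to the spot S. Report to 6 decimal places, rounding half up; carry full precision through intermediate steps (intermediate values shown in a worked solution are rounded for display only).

σ√T = 0.1727·√0.8573 = 0.159904
d₁ = (ln(S/K) + (r+σ²/2)T) / (σ√T) = (ln(159.13/157.35) + (0.0401+0.1727²/2)·0.8573) / 0.159904 = (0.011249 + 0.047162) / 0.159904 = 0.365290
d₂ = d₁ − σ√T = 0.365290 − 0.159904 = 0.205386
e^{−rT} = 0.966206
N(d₁) = 0.642552,  N(d₂) = 0.581365
Call price V = S·N(d₁) − K·e^{−rT}·N(d₂) = 102.249362 − 88.386374 = 13.862988
Δ = N(d₁) = 0.642552

price = 13.862988
Δ = 0.642552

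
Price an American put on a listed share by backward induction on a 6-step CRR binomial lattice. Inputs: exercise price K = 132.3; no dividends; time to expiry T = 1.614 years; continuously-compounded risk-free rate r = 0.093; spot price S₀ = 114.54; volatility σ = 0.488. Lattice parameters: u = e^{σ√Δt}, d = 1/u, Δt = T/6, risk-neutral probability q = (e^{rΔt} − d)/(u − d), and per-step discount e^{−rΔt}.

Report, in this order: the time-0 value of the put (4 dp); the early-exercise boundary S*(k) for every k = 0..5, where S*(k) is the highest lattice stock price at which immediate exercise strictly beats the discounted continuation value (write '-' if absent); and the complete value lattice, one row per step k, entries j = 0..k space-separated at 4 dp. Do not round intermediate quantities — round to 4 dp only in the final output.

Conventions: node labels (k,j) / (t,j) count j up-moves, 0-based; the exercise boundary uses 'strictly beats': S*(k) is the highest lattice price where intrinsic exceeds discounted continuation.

params: Δt=0.26900 u=1.28801 d=0.77639 q=0.48657 e^(-rΔt)=0.97529
t_6 payoffs: 107.2140 90.6827 63.2577 17.7600 0.0000 0.0000 0.0000
t_5: node(5,0) S=32.3112 payoff=99.9888 vs cont=96.7201 → 99.9888 [stop]  node(5,1) S=53.6037 payoff=78.6963 vs cont=75.4276 → 78.6963 [stop]  node(5,2) S=88.9275 payoff=43.3725 vs cont=40.1038 → 43.3725 [stop]  node(5,3) S=147.5292 payoff=0.0000 vs cont=8.8932 → 8.8932 [wait]  node(5,4) S=244.7484 payoff=0.0000 vs cont=0.0000 → 0.0000 [wait]  node(5,5) S=406.0333 payoff=0.0000 vs cont=0.0000 → 0.0000 [wait]  ⇒ S*(5)=88.9275
t_4: node(4,0) S=41.6173 payoff=90.6827 vs cont=87.4140 → 90.6827 [stop]  node(4,1) S=69.0423 payoff=63.2577 vs cont=59.9890 → 63.2577 [stop]  node(4,2) S=114.5400 payoff=17.7600 vs cont=25.9386 → 25.9386 [wait]  node(4,3) S=190.0199 payoff=0.0000 vs cont=4.4532 → 4.4532 [wait]  node(4,4) S=315.2396 payoff=0.0000 vs cont=0.0000 → 0.0000 [wait]  ⇒ S*(4)=69.0423
t_3: node(3,0) S=53.6037 payoff=78.6963 vs cont=75.4276 → 78.6963 [stop]  node(3,1) S=88.9275 payoff=43.3725 vs cont=43.9850 → 43.9850 [wait]  node(3,2) S=147.5292 payoff=0.0000 vs cont=15.1018 → 15.1018 [wait]  node(3,3) S=244.7484 payoff=0.0000 vs cont=2.2299 → 2.2299 [wait]  ⇒ S*(3)=53.6037
t_2: node(2,0) S=69.0423 payoff=63.2577 vs cont=60.2797 → 63.2577 [stop]  node(2,1) S=114.5400 payoff=17.7600 vs cont=29.1917 → 29.1917 [wait]  node(2,2) S=190.0199 payoff=0.0000 vs cont=8.6203 → 8.6203 [wait]  ⇒ S*(2)=69.0423
t_1: node(1,0) S=88.9275 payoff=43.3725 vs cont=45.5287 → 45.5287 [wait]  node(1,1) S=147.5292 payoff=0.0000 vs cont=18.7083 → 18.7083 [wait]  ⇒ S*(1)=-
t_0: node(0,0) S=114.5400 payoff=17.7600 vs cont=31.6761 → 31.6761 [wait]  ⇒ S*(0)=-

price = 31.6761
boundary = - - 69.0423 53.6037 69.0423 88.9275
tree:
31.6761
45.5287 18.7083
63.2577 29.1917 8.6203
78.6963 43.9850 15.1018 2.2299
90.6827 63.2577 25.9386 4.4532 0.0000
99.9888 78.6963 43.3725 8.8932 0.0000 0.0000
107.2140 90.6827 63.2577 17.7600 0.0000 0.0000 0.0000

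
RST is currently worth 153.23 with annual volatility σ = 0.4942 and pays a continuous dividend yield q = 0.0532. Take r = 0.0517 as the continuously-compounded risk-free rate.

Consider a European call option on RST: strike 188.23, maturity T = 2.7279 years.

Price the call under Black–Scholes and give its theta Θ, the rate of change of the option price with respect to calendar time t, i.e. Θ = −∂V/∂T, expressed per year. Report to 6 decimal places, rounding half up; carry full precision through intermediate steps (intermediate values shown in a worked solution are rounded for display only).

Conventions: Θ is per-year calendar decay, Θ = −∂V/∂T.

price = 32.869218
Θ = -6.009750

σ√T = 0.4942·√2.7279 = 0.816238
d₁ = (ln(S/K) + (r−q+σ²/2)T) / (σ√T) = (ln(153.23/188.23) + (0.0517−0.0532+0.4942²/2)·2.7279) / 0.816238 = (-0.205725 + 0.329031) / 0.816238 = 0.151066
d₂ = d₁ − σ√T = 0.151066 − 0.816238 = -0.665172
e^{−rT} = 0.868461
e^{−qT} = 0.864915
N(d₁) = 0.560038,  N(d₂) = 0.252970
Call price V = S·e^{−qT}·N(d₁) − K·e^{−rT}·N(d₂) = 74.222373 − 41.353156 = 32.869218
φ(d₁) = (1/√(2π))·e^{−d₁²/2} = 0.394416
Θ = −S·e^{−qT}·φ(d₁)·σ/(2√T) + q·S·e^{−qT}·N(d₁) − r·K·e^{−rT}·N(d₂) = −7.820422 + 3.948630 − 2.137958 = -6.009750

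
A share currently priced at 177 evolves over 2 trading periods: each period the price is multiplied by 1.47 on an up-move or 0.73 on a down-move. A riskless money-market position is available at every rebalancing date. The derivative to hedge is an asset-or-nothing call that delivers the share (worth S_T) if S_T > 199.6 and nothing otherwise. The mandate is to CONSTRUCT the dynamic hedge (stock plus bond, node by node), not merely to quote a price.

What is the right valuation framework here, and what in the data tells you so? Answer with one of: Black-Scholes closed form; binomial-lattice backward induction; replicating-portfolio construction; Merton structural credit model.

Key observation: the mandate to exhibit the hedge at every date and state singles out the replicating-portfolio construction on the 2-period tree with factors 1.47 and 0.73 from 177.

framework: replicating-portfolio construction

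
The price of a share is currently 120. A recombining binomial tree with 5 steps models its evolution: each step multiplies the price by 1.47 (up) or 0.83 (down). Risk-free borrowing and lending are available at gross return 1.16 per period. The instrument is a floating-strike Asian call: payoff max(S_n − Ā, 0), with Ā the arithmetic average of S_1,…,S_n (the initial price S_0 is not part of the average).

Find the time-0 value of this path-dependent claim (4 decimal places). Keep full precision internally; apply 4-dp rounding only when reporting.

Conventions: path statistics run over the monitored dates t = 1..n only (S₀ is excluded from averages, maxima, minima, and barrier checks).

Under the martingale measure an up-move has probability p* = 0.5156; value the claim as the probability-weighted average of per-path payoffs, discounted 5 periods at R = 1.16.
Enumerate all 2^5 = 32 price paths (U = up ×1.47, D = down ×0.83); each path with k up-moves has probability p*^k·(1−p*)^(5−k).
DDDDD: Ā=71.0202, payoff=0.0000, prob=0.026663
UDDDD: Ā=125.7827, payoff=0.0000, prob=0.028383
DUDDD: Ā=110.4227, payoff=0.0000, prob=0.028383
UUDDD: Ā=195.5680, payoff=0.0000, prob=0.030214
DDUDD: Ā=97.6739, payoff=0.0000, prob=0.028383
UDUDD: Ā=172.9888, payoff=0.0000, prob=0.030214
DUUDD: Ā=157.6288, payoff=0.0000, prob=0.030214
UUUDD: Ā=279.1739, payoff=0.0000, prob=0.032164
DDDUD: Ā=87.0924, payoff=0.0000, prob=0.028383
UDDUD: Ā=154.2480, payoff=0.0000, prob=0.030214
DUDUD: Ā=138.8880, payoff=9.3809, prob=0.030214
UUDUD: Ā=245.9824, payoff=16.6144, prob=0.032164
DDUUD: Ā=126.1392, payoff=22.1297, prob=0.030214
UDUUD: Ā=223.4032, payoff=39.1936, prob=0.032164
DUUUD: Ā=208.0432, payoff=54.5536, prob=0.032164
UUUUD: Ā=368.4621, payoff=96.6190, prob=0.034239
DDDDU: Ā=78.3098, payoff=5.4067, prob=0.028383
UDDDU: Ā=138.6932, payoff=9.5757, prob=0.030214
DUDDU: Ā=123.3332, payoff=24.9357, prob=0.030214
UUDDU: Ā=218.4335, payoff=44.1633, prob=0.032164
DDUDU: Ā=110.5844, payoff=37.6845, prob=0.030214
UDUDU: Ā=195.8543, payoff=66.7425, prob=0.032164
DUUDU: Ā=180.4943, payoff=82.1025, prob=0.032164
UUUDU: Ā=319.6707, payoff=145.4104, prob=0.034239
DDDUU: Ā=100.0029, payoff=48.2660, prob=0.030214
UDDUU: Ā=177.1136, payoff=85.4832, prob=0.032164
DUDUU: Ā=161.7536, payoff=100.8432, prob=0.032164
UUDUU: Ā=286.4793, payoff=178.6018, prob=0.034239
DDUUU: Ā=149.0048, payoff=113.5920, prob=0.032164
UDUUU: Ā=263.9001, payoff=201.1810, prob=0.034239
DUUUU: Ā=248.5401, payoff=216.5410, prob=0.034239
UUUUU: Ā=440.1854, payoff=383.5124, prob=0.036448
Price = Σ prob·payoff / R^5 = 66.831436 / 2.100342 = 31.8193

price = 31.8193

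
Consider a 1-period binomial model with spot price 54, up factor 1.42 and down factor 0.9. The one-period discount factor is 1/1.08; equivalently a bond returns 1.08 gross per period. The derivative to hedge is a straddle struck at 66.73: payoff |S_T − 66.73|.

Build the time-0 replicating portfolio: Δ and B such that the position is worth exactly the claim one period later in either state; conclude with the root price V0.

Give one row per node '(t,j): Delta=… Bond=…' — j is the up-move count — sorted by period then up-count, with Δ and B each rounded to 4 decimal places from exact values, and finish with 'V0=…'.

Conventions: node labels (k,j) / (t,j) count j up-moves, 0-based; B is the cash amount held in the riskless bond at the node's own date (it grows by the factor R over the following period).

Arbitrage-free pricing uses the up-move probability p* = (R−d)/(u−d) = 0.3462, discounting each step at R = 1.08.
Payoffs at expiry: V(1,0)=18.1300, V(1,1)=9.9500
(0,0): S=54.0000. Δ = (V_up−V_dn)/(S_up−S_dn) = (9.9500−18.1300)/(76.6800−48.6000) = -0.2913. V = [p*·9.9500 + (1−p*)·18.1300]/1.08 = 14.1652. B = V − Δ·S = 29.8960.
As a check, the time-0 holding Δ(0,0)·S0 + B(0,0) comes to 14.1652 — exactly V0.

(0,0): Delta=-0.2913 Bond=29.8960
V0=14.1652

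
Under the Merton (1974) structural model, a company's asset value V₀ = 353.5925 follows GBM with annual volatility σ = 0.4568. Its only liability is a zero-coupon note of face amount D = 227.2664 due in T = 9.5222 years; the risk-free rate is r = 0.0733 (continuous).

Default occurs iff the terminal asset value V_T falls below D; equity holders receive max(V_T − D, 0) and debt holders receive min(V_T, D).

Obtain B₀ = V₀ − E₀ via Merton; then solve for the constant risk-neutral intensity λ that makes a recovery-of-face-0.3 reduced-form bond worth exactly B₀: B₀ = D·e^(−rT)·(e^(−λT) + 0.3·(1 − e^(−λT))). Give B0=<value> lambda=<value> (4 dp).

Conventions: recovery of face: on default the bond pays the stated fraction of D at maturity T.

Apply the equity-as-call identities (strike 227.2664, horizon 9.5222 years):
d₁ = [ln(V₀/D) + (r + σ²/2)T] / (σ√T)
   = [ln(353.5925/227.2664) + (0.0733 + 0.5·0.4568²)·9.5222] / (0.4568·√9.5222)
   = [0.442022 + 1.691458] / 1.409596 = 1.513540
d₂ = d₁ − σ√T = 1.513540 − 1.409596 = 0.103944
N(d₁) = 0.934929,  N(d₂) = 0.541393,  e^(−rT) = 0.497591
E₀ = V₀·N(d₁) − D·e^(−rT)·N(d₂)
   = 353.5925·0.934929 − 227.2664·0.497591·0.541393 = 269.359998
B₀ = V₀ − E₀ = 353.5925 − 269.359998 = 84.232502
e^(−λT) = (B₀·e^(rT)/D − 0.3)/(1 − 0.3) = (84.2325·2.009684/227.2664 − 0.3)/0.7 = 0.63550811
λ = −ln(0.63550811)/9.5222 = 0.047608

B0=84.2325 lambda=0.0476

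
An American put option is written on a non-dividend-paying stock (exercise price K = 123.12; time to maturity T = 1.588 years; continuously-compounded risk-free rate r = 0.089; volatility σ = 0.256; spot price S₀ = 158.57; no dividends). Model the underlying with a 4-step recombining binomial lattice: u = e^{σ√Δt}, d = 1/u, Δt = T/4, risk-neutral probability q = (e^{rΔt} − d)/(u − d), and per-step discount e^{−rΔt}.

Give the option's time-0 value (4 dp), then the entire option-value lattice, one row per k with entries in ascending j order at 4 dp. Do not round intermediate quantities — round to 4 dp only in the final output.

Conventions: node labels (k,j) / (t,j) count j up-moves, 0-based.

Δt=0.39700, u=1.17504, d=0.85104, q=0.57076, disc=e^(-rΔt)=0.96528
k=4 terminal: V=max(K-S,0) → 39.9410 8.2736 0.0000 0.0000 0.0000
k=3: j=0 S=97.7385 intr=25.3815 cont=21.1073 V=25.3815[EX]; j=1 S=134.9489 intr=0.0000 cont=3.4280 V=3.4280[hold]; j=2 S=186.3257 intr=0.0000 cont=0.0000 V=0.0000[hold]; j=3 S=257.2625 intr=0.0000 cont=0.0000 V=0.0000[hold]
k=2: j=0 S=114.8464 intr=8.2736 cont=12.4051 V=12.4051[hold]; j=1 S=158.5700 intr=0.0000 cont=1.4204 V=1.4204[hold]; j=2 S=218.9398 intr=0.0000 cont=0.0000 V=0.0000[hold]
k=1: j=0 S=134.9489 intr=0.0000 cont=5.9224 V=5.9224[hold]; j=1 S=186.3257 intr=0.0000 cont=0.5885 V=0.5885[hold]
k=0: j=0 S=158.5700 intr=0.0000 cont=2.7781 V=2.7781[hold]

price = 2.7781
tree:
2.7781
5.9224 0.5885
12.4051 1.4204 0.0000
25.3815 3.4280 0.0000 0.0000
39.9410 8.2736 0.0000 0.0000 0.0000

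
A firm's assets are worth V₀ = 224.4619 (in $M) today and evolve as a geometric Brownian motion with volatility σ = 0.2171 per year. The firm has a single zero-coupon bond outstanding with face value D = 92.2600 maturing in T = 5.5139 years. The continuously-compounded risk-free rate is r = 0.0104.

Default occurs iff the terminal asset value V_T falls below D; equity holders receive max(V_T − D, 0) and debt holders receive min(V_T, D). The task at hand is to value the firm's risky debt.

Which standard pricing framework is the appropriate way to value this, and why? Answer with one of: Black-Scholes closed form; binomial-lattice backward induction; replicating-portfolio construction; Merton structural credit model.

framework: Merton structural credit model

Key observation: assets follow a GBM and default happens iff V_T < 92.2600; valuing claims on that split (equity as a call, risky debt as the residual) is the structural model's definition.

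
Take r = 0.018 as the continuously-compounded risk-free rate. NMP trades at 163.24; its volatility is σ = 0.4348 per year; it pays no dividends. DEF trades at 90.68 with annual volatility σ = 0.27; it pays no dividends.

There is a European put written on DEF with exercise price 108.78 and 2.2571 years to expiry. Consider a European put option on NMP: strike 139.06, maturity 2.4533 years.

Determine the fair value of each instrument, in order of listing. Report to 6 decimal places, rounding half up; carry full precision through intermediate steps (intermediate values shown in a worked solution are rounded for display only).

price(DEF put K=108.78) = 23.493381
price(NMP put K=139.06) = 26.083849

[DEF put K=108.78]
σ√T = 0.27·√2.2571 = 0.405638
d₁ = (ln(S/K) + (r+σ²/2)T) / (σ√T) = (ln(90.68/108.78) + (0.018+0.27²/2)·2.2571) / 0.405638 = (-0.181991 + 0.122899) / 0.405638 = -0.145675
d₂ = d₁ − σ√T = -0.145675 − 0.405638 = -0.551314
e^{−rT} = 0.960186
N(−d₁) = 0.557911,  N(−d₂) = 0.709291
price = K·e^{−rT}·N(−d₂) − S·N(−d₁) = 74.084769 − 50.591388 = 23.493381
[NMP put K=139.06]
σ√T = 0.4348·√2.4533 = 0.681028
d₁ = (ln(S/K) + (r+σ²/2)T) / (σ√T) = (ln(163.24/139.06) + (0.018+0.4348²/2)·2.4533) / 0.681028 = (0.160316 + 0.276059) / 0.681028 = 0.640759
d₂ = d₁ − σ√T = 0.640759 − 0.681028 = -0.040269
e^{−rT} = 0.956801
N(−d₁) = 0.260840,  N(−d₂) = 0.516061
price = K·e^{−rT}·N(−d₂) − S·N(−d₁) = 68.663299 − 42.579450 = 26.083849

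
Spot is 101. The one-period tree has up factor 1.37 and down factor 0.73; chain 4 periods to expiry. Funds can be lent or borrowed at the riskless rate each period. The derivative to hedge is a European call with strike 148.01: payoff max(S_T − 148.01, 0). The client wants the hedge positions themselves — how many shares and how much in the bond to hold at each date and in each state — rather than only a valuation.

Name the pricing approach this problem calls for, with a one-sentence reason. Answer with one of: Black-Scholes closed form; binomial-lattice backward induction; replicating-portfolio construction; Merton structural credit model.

Key observation: the mandate to exhibit the hedge at every date and state singles out the replicating-portfolio construction on the 4-period tree with factors 1.37 and 0.73 from 101.

framework: replicating-portfolio construction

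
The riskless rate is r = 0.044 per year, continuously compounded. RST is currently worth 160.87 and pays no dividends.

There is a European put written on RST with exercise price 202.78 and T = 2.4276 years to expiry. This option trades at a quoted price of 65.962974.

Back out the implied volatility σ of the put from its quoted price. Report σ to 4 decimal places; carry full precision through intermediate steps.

sigma = 0.5273

At σ = 0.5273 the Black–Scholes value reproduces the quote:
σ√T = 0.5273·√2.4276 = 0.821573
d₁ = (ln(S/K) + (r+σ²/2)T) / (σ√T) = (ln(160.87/202.78) + (0.044+0.5273²/2)·2.4276) / 0.821573 = (-0.231525 + 0.444306) / 0.821573 = 0.258992
d₂ = d₁ − σ√T = 0.258992 − 0.821573 = -0.562582
e^{−rT} = 0.898692
N(−d₁) = 0.397821,  N(−d₂) = 0.713140
V = K·e^{−rT}·N(−d₂) − S·N(−d₁) = 129.960407 − 63.997433 = 65.962974 (matching the quote); vega is positive throughout, so no other σ reproduces this price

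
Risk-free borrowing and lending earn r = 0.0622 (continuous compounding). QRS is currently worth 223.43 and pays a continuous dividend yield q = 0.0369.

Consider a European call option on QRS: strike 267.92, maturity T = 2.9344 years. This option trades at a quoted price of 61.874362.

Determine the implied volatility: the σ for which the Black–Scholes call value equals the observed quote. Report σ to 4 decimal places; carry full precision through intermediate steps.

At σ = 0.5190 the Black–Scholes value reproduces the quote:
σ√T = 0.519·√2.9344 = 0.889052
d₁ = (ln(S/K) + (r−q+σ²/2)T) / (σ√T) = (ln(223.43/267.92) + (0.0622−0.0369+0.519²/2)·2.9344) / 0.889052 = (-0.181590 + 0.469447) / 0.889052 = 0.323779
d₂ = d₁ − σ√T = 0.323779 − 0.889052 = -0.565272
e^{−rT} = 0.833168
e^{−qT} = 0.897377
N(d₁) = 0.626947,  N(d₂) = 0.285944
V = S·e^{−qT}·N(d₁) − K·e^{−rT}·N(d₂) = 125.703532 − 63.829171 = 61.874362 (the quoted price), and the Black–Scholes price is strictly increasing in σ, so σ is unique

sigma = 0.5190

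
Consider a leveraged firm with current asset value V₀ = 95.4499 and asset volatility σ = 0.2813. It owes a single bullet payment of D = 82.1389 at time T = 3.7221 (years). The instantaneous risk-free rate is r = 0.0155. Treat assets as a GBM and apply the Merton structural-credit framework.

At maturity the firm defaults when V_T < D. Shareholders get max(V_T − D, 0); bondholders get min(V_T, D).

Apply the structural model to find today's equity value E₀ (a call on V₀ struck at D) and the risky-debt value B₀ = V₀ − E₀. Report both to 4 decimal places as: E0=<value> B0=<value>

E0=28.7591 B0=66.6908

Work the structural quantities from V₀ = 95.4499 against face 82.1389:
d₁ = [ln(V₀/D) + (r + σ²/2)T] / (σ√T)
   = [ln(95.4499/82.1389) + (0.0155 + 0.5·0.2813²)·3.7221] / (0.2813·√3.7221)
   = [0.150190 + 0.204957] / 0.542705 = 0.654401
d₂ = d₁ − σ√T = 0.654401 − 0.542705 = 0.111696
N(d₁) = 0.743573,  N(d₂) = 0.544468,  e^(−rT) = 0.943940
E₀ = V₀·N(d₁) − D·e^(−rT)·N(d₂)
   = 95.4499·0.743573 − 82.1389·0.943940·0.544468 = 28.759115
B₀ = V₀ − E₀ = 95.4499 − 28.759115 = 66.690785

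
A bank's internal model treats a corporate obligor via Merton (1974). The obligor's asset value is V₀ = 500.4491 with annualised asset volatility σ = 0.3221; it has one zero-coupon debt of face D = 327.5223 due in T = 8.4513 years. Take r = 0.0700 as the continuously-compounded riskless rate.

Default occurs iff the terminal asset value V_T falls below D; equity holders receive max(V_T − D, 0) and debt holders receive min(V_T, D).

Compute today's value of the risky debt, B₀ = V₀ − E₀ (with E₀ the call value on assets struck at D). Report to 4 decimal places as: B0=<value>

B0=162.6848

With assets at 500.4491 and a single debt payment of 327.5223 at 8.4513 years:
d₁ = [ln(V₀/D) + (r + σ²/2)T] / (σ√T)
   = [ln(500.4491/327.5223) + (0.0700 + 0.5·0.3221²)·8.4513] / (0.3221·√8.4513)
   = [0.423950 + 1.029995] / 0.936381 = 1.552729
d₂ = d₁ − σ√T = 1.552729 − 0.936381 = 0.616348
N(d₁) = 0.939756,  N(d₂) = 0.731168,  e^(−rT) = 0.553446
E₀ = V₀·N(d₁) − D·e^(−rT)·N(d₂)
   = 500.4491·0.939756 − 327.5223·0.553446·0.731168 = 337.764293
B₀ = V₀ − E₀ = 500.4491 − 337.764293 = 162.684807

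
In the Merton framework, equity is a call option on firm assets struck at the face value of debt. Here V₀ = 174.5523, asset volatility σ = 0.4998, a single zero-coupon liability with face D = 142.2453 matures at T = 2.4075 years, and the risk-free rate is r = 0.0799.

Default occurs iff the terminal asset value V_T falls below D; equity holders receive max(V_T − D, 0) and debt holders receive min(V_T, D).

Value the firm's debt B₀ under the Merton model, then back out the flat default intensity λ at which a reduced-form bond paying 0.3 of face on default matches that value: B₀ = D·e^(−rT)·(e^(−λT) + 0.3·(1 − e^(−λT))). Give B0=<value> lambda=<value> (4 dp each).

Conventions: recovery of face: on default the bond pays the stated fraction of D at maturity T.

B0=96.6190 lambda=0.1208

Equity is a call on the firm's assets struck at D = 142.2453:
d₁ = [ln(V₀/D) + (r + σ²/2)T] / (σ√T)
   = [ln(174.5523/142.2453) + (0.0799 + 0.5·0.4998²)·2.4075] / (0.4998·√2.4075)
   = [0.204671 + 0.493056] / 0.775496 = 0.899718
d₂ = d₁ − σ√T = 0.899718 − 0.775496 = 0.124222
N(d₁) = 0.815865,  N(d₂) = 0.549430,  e^(−rT) = 0.825010
E₀ = V₀·N(d₁) − D·e^(−rT)·N(d₂)
   = 174.5523·0.815865 − 142.2453·0.825010·0.549430 = 77.933311
B₀ = V₀ − E₀ = 174.5523 − 77.933311 = 96.618989
e^(−λT) = (B₀·e^(rT)/D − 0.3)/(1 − 0.3) = (96.6190·1.212106/142.2453 − 0.3)/0.7 = 0.74759054
λ = −ln(0.74759054)/2.4075 = 0.120831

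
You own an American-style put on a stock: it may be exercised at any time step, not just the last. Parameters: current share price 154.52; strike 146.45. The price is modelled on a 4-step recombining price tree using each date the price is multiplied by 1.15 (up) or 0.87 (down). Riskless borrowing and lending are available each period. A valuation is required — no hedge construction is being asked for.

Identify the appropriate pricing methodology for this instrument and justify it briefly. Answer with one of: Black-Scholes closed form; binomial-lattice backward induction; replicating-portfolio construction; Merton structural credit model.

framework: binomial-lattice backward induction

Key observation: the put (strike 146.45 on spot 154.52) is American-style on a 4-step discrete price model, so the early-exercise decision at every node requires stepwise backward valuation — a closed form cannot price the exercise right.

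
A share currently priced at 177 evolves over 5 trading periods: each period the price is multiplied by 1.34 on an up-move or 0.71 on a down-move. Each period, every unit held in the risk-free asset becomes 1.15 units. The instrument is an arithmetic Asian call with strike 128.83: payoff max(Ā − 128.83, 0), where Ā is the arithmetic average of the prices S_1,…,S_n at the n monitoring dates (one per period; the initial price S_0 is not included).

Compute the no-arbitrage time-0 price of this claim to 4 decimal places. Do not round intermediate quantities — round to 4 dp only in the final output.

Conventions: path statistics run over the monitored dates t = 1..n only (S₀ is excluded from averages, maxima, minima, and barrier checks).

With p* = (R−d)/(u−d) = 0.6984, sum probability × payoff across the paths and divide by R^5.
Enumerate all 2^5 = 32 price paths (U = up ×1.34, D = down ×0.71); each path with k up-moves has probability p*^k·(1−p*)^(5−k).
DDDDD: Ā=71.0319, payoff=0.0000, prob=0.002495
UDDDD: Ā=134.0602, payoff=5.2302, prob=0.005778
DUDDD: Ā=111.7582, payoff=0.0000, prob=0.005778
UUDDD: Ā=210.9239, payoff=82.0939, prob=0.013380
DDUDD: Ā=95.9238, payoff=0.0000, prob=0.005778
UDUDD: Ā=181.0392, payoff=52.2092, prob=0.013380
DUUDD: Ā=158.7372, payoff=29.9072, prob=0.013380
UUUDD: Ā=299.5886, payoff=170.7586, prob=0.030986
DDDUD: Ā=84.6813, payoff=0.0000, prob=0.005778
UDDUD: Ā=159.8211, payoff=30.9911, prob=0.013380
DUDUD: Ā=137.5191, payoff=8.6891, prob=0.013380
UUDUD: Ā=259.5431, payoff=130.7131, prob=0.030986
DDUUD: Ā=121.6847, payoff=0.0000, prob=0.013380
UDUUD: Ā=229.6585, payoff=100.8285, prob=0.030986
DUUUD: Ā=207.3565, payoff=78.5265, prob=0.030986
UUUUD: Ā=391.3488, payoff=262.5188, prob=0.071757
DDDDU: Ā=76.6992, payoff=0.0000, prob=0.005778
UDDDU: Ā=144.7563, payoff=15.9263, prob=0.013380
DUDDU: Ā=122.4543, payoff=0.0000, prob=0.013380
UUDDU: Ā=231.1108, payoff=102.2808, prob=0.030986
DDUDU: Ā=106.6198, payoff=0.0000, prob=0.013380
UDUDU: Ā=201.2262, payoff=72.3962, prob=0.030986
DUUDU: Ā=178.9242, payoff=50.0942, prob=0.030986
UUUDU: Ā=337.6879, payoff=208.8579, prob=0.071757
DDDUU: Ā=95.3774, payoff=0.0000, prob=0.013380
UDDUU: Ā=180.0080, payoff=51.1780, prob=0.030986
DUDUU: Ā=157.7060, payoff=28.8760, prob=0.030986
UUDUU: Ā=297.6424, payoff=168.8124, prob=0.071757
DDUUU: Ā=141.8716, payoff=13.0416, prob=0.030986
UDUUU: Ā=267.7577, payoff=138.9277, prob=0.071757
DUUUU: Ā=245.4557, payoff=116.6257, prob=0.071757
UUUUU: Ā=463.2544, payoff=334.4244, prob=0.166173
Price = Σ prob·payoff / R^5 = 147.567290 / 2.011357 = 73.3670

price = 73.3670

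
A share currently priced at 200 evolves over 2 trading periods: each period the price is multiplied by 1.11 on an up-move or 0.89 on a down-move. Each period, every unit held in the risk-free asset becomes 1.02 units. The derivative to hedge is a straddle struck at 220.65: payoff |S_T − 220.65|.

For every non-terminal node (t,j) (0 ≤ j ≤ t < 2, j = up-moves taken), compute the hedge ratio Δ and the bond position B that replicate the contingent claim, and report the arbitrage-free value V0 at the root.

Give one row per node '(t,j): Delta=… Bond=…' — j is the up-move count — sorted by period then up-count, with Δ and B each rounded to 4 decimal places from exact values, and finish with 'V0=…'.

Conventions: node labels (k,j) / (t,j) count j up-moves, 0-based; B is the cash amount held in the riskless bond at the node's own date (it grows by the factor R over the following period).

(0,0): Delta=-0.3214 Bond=93.6600
(1,0): Delta=-1.0000 Bond=216.3235
(1,1): Delta=0.0553 Bond=11.9091
V0=29.3795

Arbitrage-free pricing uses the up-move probability p* = (R−d)/(u−d) = 0.5909, discounting each step at R = 1.02.
Terminal payoffs: V(2,0)=62.2300, V(2,1)=23.0700, V(2,2)=25.7700
  t=1,j=0: stock 178.0000 → up 197.5800 (V=23.0700), down 158.4200 (V=62.2300). Price 38.3235; hedge Δ=-1.0000, bond B=216.3235.
  t=1,j=1: stock 222.0000 → up 246.4200 (V=25.7700), down 197.5800 (V=23.0700). Price 24.1818; hedge Δ=0.0553, bond B=11.9091.
  t=0,j=0: stock 200.0000 → up 222.0000 (V=24.1818), down 178.0000 (V=38.3235). Price 29.3795; hedge Δ=-0.3214, bond B=93.6600.
Check: Δ(0,0)·S0 + B(0,0) = 29.3795 = V0.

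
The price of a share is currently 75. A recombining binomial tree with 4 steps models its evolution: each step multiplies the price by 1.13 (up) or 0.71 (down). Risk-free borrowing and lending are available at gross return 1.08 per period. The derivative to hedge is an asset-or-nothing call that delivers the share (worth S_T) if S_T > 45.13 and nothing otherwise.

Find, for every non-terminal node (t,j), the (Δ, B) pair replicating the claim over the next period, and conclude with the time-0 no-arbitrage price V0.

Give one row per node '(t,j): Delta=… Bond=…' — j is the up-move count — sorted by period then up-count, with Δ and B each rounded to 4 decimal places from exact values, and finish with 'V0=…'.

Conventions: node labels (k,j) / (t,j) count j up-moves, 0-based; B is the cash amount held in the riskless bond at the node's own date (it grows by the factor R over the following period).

Arbitrage-free pricing uses the up-move probability p* = (R−d)/(u−d) = 0.8810, discounting each step at R = 1.08.
Payoffs at expiry: V(4,0)=0.0000, V(4,1)=0.0000, V(4,2)=48.2764, V(4,3)=76.8343, V(4,4)=122.2855
Node (3,0) S=26.8433: V=(p*·0.0000+(1−p*)·0.0000)/1.08=0.0000; Δ=(0.0000−0.0000)/(30.3330−19.0588)=0.0000; B=V−Δ·S=0.0000
Node (3,1) S=42.7225: V=(p*·48.2764+(1−p*)·0.0000)/1.08=39.3789; Δ=(48.2764−0.0000)/(48.2764−30.3330)=2.6905; B=V−Δ·S=-75.5649
Node (3,2) S=67.9949: V=(p*·76.8343+(1−p*)·48.2764)/1.08=67.9949; Δ=(76.8343−48.2764)/(76.8343−48.2764)=1.0000; B=V−Δ·S=0.0000
Node (3,3) S=108.2173: V=(p*·122.2855+(1−p*)·76.8343)/1.08=108.2173; Δ=(122.2855−76.8343)/(122.2855−76.8343)=1.0000; B=V−Δ·S=0.0000
Node (2,0) S=37.8075: V=(p*·39.3789+(1−p*)·0.0000)/1.08=32.1212; Δ=(39.3789−0.0000)/(42.7225−26.8433)=2.4799; B=V−Δ·S=-61.6380
Node (2,1) S=60.1725: V=(p*·67.9949+(1−p*)·39.3789)/1.08=59.8039; Δ=(67.9949−39.3789)/(67.9949−42.7225)=1.1323; B=V−Δ·S=-8.3295
Node (2,2) S=95.7675: V=(p*·108.2173+(1−p*)·67.9949)/1.08=95.7675; Δ=(108.2173−67.9949)/(108.2173−67.9949)=1.0000; B=V−Δ·S=0.0000
Node (1,0) S=53.2500: V=(p*·59.8039+(1−p*)·32.1212)/1.08=52.3226; Δ=(59.8039−32.1212)/(60.1725−37.8075)=1.2378; B=V−Δ·S=-13.5886
Node (1,1) S=84.7500: V=(p*·95.7675+(1−p*)·59.8039)/1.08=84.7094; Δ=(95.7675−59.8039)/(95.7675−60.1725)=1.0104; B=V−Δ·S=-0.9182
Node (0,0) S=75.0000: V=(p*·84.7094+(1−p*)·52.3226)/1.08=74.8646; Δ=(84.7094−52.3226)/(84.7500−53.2500)=1.0282; B=V−Δ·S=-2.2468
As a check, the time-0 holding Δ(0,0)·S0 + B(0,0) comes to 74.8646 — exactly V0.

(0,0): Delta=1.0282 Bond=-2.2468
(1,0): Delta=1.2378 Bond=-13.5886
(1,1): Delta=1.0104 Bond=-0.9182
(2,0): Delta=2.4799 Bond=-61.6380
(2,1): Delta=1.1323 Bond=-8.3295
(2,2): Delta=1.0000 Bond=0.0000
(3,0): Delta=0.0000 Bond=0.0000
(3,1): Delta=2.6905 Bond=-75.5649
(3,2): Delta=1.0000 Bond=0.0000
(3,3): Delta=1.0000 Bond=0.0000
V0=74.8646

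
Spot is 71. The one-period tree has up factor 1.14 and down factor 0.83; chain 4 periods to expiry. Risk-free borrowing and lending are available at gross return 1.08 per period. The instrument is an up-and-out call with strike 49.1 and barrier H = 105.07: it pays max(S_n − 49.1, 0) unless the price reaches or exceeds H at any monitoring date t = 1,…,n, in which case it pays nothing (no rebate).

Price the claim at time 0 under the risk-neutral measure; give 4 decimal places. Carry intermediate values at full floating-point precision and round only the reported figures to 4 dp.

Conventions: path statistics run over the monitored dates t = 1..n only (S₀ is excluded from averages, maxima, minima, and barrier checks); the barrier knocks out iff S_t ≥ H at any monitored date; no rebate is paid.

price = 10.1069

Set p* = 0.8065 (from d < R < u); the path-dependent value is the discounted p*-expectation over all price paths.
Enumerate all 2^4 = 16 price paths (U = up ×1.14, D = down ×0.83); each path with k up-moves has probability p*^k·(1−p*)^(4−k).
DDDD: M=58.9300, payoff=0.0000, prob=0.001403
UDDD: M=80.9400, payoff=0.0000, prob=0.005847
DUDD: M=67.1802, payoff=0.0000, prob=0.005847
UUDD: M=92.2716, payoff=14.4659, prob=0.024363
DDUD: M=58.9300, payoff=0.0000, prob=0.005847
UDUD: M=80.9400, payoff=14.4659, prob=0.024363
DUUD: M=76.5854, payoff=14.4659, prob=0.024363
UUUD: M=105.1896, payoff=0.0000, prob=0.101514
DDDU: M=58.9300, payoff=0.0000, prob=0.005847
UDDU: M=80.9400, payoff=14.4659, prob=0.024363
DUDU: M=67.1802, payoff=14.4659, prob=0.024363
UUDU: M=92.2716, payoff=38.2074, prob=0.101514
DDUU: M=63.5659, payoff=14.4659, prob=0.024363
UDUU: M=87.3074, payoff=38.2074, prob=0.101514
DUUU: M=87.3074, payoff=38.2074, prob=0.101514
UUUU: M=119.9162, payoff=0.0000, prob=0.422974
Price = Σ prob·payoff / R^4 = 13.750337 / 1.360489 = 10.1069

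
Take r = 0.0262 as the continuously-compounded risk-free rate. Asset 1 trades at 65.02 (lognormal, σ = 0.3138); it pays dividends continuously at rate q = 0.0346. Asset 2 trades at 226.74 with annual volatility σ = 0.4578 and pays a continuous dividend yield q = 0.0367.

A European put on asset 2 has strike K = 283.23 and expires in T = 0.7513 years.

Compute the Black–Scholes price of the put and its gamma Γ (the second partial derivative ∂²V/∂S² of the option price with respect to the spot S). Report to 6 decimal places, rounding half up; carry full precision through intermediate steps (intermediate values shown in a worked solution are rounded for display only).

σ√T = 0.4578·√0.7513 = 0.396810
d₁ = (ln(S/K) + (r−q+σ²/2)T) / (σ√T) = (ln(226.74/283.23) + (0.0262−0.0367+0.4578²/2)·0.7513) / 0.396810 = (-0.222455 + 0.070840) / 0.396810 = -0.382085
d₂ = d₁ − σ√T = -0.382085 − 0.396810 = -0.778894
e^{−rT} = 0.980508
e^{−qT} = 0.972804
N(−d₁) = 0.648801,  N(−d₂) = 0.781979
Put price V = K·e^{−rT}·N(−d₂) − S·e^{−qT}·N(−d₁) = 217.162926 − 143.108275 = 74.054650
φ(d₁) = (1/√(2π))·e^{−d₁²/2} = 0.370859
Γ = e^{−qT}·φ(d₁) / (S·σ·√T) = 0.004010

price = 74.054650
Γ = 0.004010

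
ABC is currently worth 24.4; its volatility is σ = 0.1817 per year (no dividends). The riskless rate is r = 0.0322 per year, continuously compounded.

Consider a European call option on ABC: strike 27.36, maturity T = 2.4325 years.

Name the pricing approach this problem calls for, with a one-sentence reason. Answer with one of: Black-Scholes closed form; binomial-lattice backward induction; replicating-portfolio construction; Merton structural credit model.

framework: Black-Scholes closed form

Key observation: a European claim on ABC (strike 27.36) — a lognormal (GBM) underlying with constant rate and volatility — has an exact closed-form value; no lattice or capital structure is involved.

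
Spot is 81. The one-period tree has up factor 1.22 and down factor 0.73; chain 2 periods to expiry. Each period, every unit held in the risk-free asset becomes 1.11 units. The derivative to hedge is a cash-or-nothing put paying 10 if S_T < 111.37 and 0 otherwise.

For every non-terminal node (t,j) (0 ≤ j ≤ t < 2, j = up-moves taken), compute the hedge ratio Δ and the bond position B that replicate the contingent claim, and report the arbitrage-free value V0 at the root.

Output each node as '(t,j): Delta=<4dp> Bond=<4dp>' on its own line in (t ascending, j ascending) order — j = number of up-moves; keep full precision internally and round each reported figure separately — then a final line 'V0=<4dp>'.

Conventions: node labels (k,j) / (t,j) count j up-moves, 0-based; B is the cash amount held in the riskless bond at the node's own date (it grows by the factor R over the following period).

The replicating-portfolio and risk-neutral prices coincide; use p* = (1.11−0.73)/(1.22−0.73) = 0.7755 for the latter.
At maturity the claim pays: V(2,0)=10.0000, V(2,1)=10.0000, V(2,2)=0.0000
(1,0): S=59.1300. Δ = (V_up−V_dn)/(S_up−S_dn) = (10.0000−10.0000)/(72.1386−43.1649) = 0.0000. V = [p*·10.0000 + (1−p*)·10.0000]/1.11 = 9.0090. B = V − Δ·S = 9.0090.
(1,1): S=98.8200. Δ = (V_up−V_dn)/(S_up−S_dn) = (0.0000−10.0000)/(120.5604−72.1386) = -0.2065. V = [p*·0.0000 + (1−p*)·10.0000]/1.11 = 2.0224. B = V − Δ·S = 22.4306.
(0,0): S=81.0000. Δ = (V_up−V_dn)/(S_up−S_dn) = (2.0224−9.0090)/(98.8200−59.1300) = -0.1760. V = [p*·2.0224 + (1−p*)·9.0090]/1.11 = 3.2350. B = V − Δ·S = 17.4933.
Verification: the root portfolio costs Δ(0,0)·S0 + B(0,0) = 3.2350, matching V0.

(0,0): Delta=-0.1760 Bond=17.4933
(1,0): Delta=0.0000 Bond=9.0090
(1,1): Delta=-0.2065 Bond=22.4306
V0=3.2350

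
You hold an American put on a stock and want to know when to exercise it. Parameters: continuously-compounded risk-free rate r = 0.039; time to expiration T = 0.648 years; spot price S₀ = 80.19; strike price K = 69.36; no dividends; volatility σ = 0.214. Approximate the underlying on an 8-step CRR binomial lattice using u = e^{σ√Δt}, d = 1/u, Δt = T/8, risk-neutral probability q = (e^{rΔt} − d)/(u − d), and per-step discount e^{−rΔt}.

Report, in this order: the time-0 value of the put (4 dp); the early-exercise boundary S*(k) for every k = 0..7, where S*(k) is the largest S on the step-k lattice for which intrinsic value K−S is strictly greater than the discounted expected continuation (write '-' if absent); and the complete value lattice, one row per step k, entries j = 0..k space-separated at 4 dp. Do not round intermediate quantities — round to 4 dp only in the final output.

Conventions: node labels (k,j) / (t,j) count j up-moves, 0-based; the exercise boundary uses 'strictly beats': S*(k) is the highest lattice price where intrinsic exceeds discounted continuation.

price = 1.0865
boundary = - - - - - 59.1379 55.6435 59.1379
tree:
1.0865
1.8047 0.4052
2.9284 0.7393 0.0876
4.6177 1.3284 0.1796 0.0000
7.0261 2.3392 0.3683 0.0000 0.0000
10.2221 4.0080 0.7551 0.0000 0.0000 0.0000
13.7165 6.6016 1.5481 0.0000 0.0000 0.0000 0.0000
17.0043 10.2221 3.1743 0.0000 0.0000 0.0000 0.0000 0.0000
20.0979 13.7165 6.5084 0.0000 0.0000 0.0000 0.0000 0.0000 0.0000

Δt=0.08100, u=1.06280, d=0.94091, q=0.51074, disc=e^(-rΔt)=0.99685
k=8 terminal: V=max(K-S,0) → 20.0979 13.7165 6.5084 0.0000 0.0000 0.0000 0.0000 0.0000 0.0000
k=7: j=0 S=52.3557 intr=17.0043 cont=16.7856 V=17.0043[EX]; j=1 S=59.1379 intr=10.2221 cont=10.0034 V=10.2221[EX]; j=2 S=66.7986 intr=2.5614 cont=3.1743 V=3.1743[hold]; j=3 S=75.4517 intr=0.0000 cont=0.0000 V=0.0000[hold]; j=4 S=85.2258 intr=0.0000 cont=0.0000 V=0.0000[hold]; j=5 S=96.2660 intr=0.0000 cont=0.0000 V=0.0000[hold]; j=6 S=108.7364 intr=0.0000 cont=0.0000 V=0.0000[hold]; j=7 S=122.8221 intr=0.0000 cont=0.0000 V=0.0000[hold]  S*(7)=59.1379
k=6: j=0 S=55.6435 intr=13.7165 cont=13.4977 V=13.7165[EX]; j=1 S=62.8516 intr=6.5084 cont=6.6016 V=6.6016[hold]; j=2 S=70.9935 intr=0.0000 cont=1.5481 V=1.5481[hold]; j=3 S=80.1900 intr=0.0000 cont=0.0000 V=0.0000[hold]; j=4 S=90.5779 intr=0.0000 cont=0.0000 V=0.0000[hold]; j=5 S=102.3114 intr=0.0000 cont=0.0000 V=0.0000[hold]; j=6 S=115.5648 intr=0.0000 cont=0.0000 V=0.0000[hold]  S*(6)=55.6435
k=5: j=0 S=59.1379 intr=10.2221 cont=10.0509 V=10.2221[EX]; j=1 S=66.7986 intr=2.5614 cont=4.0080 V=4.0080[hold]; j=2 S=75.4517 intr=0.0000 cont=0.7551 V=0.7551[hold]; j=3 S=85.2258 intr=0.0000 cont=0.0000 V=0.0000[hold]; j=4 S=96.2660 intr=0.0000 cont=0.0000 V=0.0000[hold]; j=5 S=108.7364 intr=0.0000 cont=0.0000 V=0.0000[hold]  S*(5)=59.1379
k=4: j=0 S=62.8516 intr=6.5084 cont=7.0261 V=7.0261[hold]; j=1 S=70.9935 intr=0.0000 cont=2.3392 V=2.3392[hold]; j=2 S=80.1900 intr=0.0000 cont=0.3683 V=0.3683[hold]; j=3 S=90.5779 intr=0.0000 cont=0.0000 V=0.0000[hold]; j=4 S=102.3114 intr=0.0000 cont=0.0000 V=0.0000[hold]  S*(4)=-
k=3: j=0 S=66.7986 intr=2.5614 cont=4.6177 V=4.6177[hold]; j=1 S=75.4517 intr=0.0000 cont=1.3284 V=1.3284[hold]; j=2 S=85.2258 intr=0.0000 cont=0.1796 V=0.1796[hold]; j=3 S=96.2660 intr=0.0000 cont=0.0000 V=0.0000[hold]  S*(3)=-
k=2: j=0 S=70.9935 intr=0.0000 cont=2.9284 V=2.9284[hold]; j=1 S=80.1900 intr=0.0000 cont=0.7393 V=0.7393[hold]; j=2 S=90.5779 intr=0.0000 cont=0.0876 V=0.0876[hold]  S*(2)=-
k=1: j=0 S=75.4517 intr=0.0000 cont=1.8047 V=1.8047[hold]; j=1 S=85.2258 intr=0.0000 cont=0.4052 V=0.4052[hold]  S*(1)=-
k=0: j=0 S=80.1900 intr=0.0000 cont=1.0865 V=1.0865[hold]  S*(0)=-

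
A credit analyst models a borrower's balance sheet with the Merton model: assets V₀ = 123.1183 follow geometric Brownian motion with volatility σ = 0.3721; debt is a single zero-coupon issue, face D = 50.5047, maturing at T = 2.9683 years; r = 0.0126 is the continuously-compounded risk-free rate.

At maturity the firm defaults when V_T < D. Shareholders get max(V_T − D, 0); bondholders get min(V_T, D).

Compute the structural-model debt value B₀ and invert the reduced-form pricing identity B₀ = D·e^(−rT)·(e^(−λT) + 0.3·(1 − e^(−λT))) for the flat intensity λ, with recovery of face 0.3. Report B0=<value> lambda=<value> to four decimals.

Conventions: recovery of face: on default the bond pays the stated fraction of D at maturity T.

With assets at 123.1183 and a single debt payment of 50.5047 at 2.9683 years:
d₁ = [ln(V₀/D) + (r + σ²/2)T] / (σ√T)
   = [ln(123.1183/50.5047) + (0.0126 + 0.5·0.3721²)·2.9683] / (0.3721·√2.9683)
   = [0.891079 + 0.242894] / 0.641082 = 1.768842
d₂ = d₁ − σ√T = 1.768842 − 0.641082 = 1.127760
N(d₁) = 0.961540,  N(d₂) = 0.870289,  e^(−rT) = 0.963290
E₀ = V₀·N(d₁) − D·e^(−rT)·N(d₂)
   = 123.1183·0.961540 − 50.5047·0.963290·0.870289 = 76.042984
B₀ = V₀ − E₀ = 123.1183 − 76.042984 = 47.075316
e^(−λT) = (B₀·e^(rT)/D − 0.3)/(1 − 0.3) = (47.0753·1.038109/50.5047 − 0.3)/0.7 = 0.95374072
λ = −ln(0.95374072)/2.9683 = 0.015956

B0=47.0753 lambda=0.0160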